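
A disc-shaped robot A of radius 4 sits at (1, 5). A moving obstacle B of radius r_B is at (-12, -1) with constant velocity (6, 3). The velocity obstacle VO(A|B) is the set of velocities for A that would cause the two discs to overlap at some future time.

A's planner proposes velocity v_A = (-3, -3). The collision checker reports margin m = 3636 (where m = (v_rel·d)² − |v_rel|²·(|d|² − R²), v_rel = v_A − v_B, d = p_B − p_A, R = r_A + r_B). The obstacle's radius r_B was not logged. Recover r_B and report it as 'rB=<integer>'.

m = 3636
d = (-13, -6);  v_rel = (-9, -6),  |v_rel|² = 117
v_rel×d = (-9)·(-6) − (-6)·(-13) = -24
since m = R²·117 − (-24)²:  R² = (576 + 3636) / 117 = 36
R = √36 = 6  ⇒  r_B = 6 − 4 = 2

rB=2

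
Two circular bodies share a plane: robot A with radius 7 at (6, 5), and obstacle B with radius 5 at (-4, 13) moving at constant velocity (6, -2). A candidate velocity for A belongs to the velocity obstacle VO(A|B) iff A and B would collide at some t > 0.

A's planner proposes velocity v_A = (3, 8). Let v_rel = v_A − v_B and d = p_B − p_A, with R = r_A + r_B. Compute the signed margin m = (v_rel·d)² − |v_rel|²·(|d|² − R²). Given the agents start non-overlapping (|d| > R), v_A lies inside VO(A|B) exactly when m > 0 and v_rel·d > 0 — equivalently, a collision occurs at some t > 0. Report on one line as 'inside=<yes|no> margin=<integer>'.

d = (-10, 8),  |d|² = 164;  R = 7+5 = 12,  c = 164−12² = 20
v_rel = (-3, 10),  |v_rel|² = 109;  v_rel·d = (-3)·(-10) + (10)·(8) = 110
109·t² − 220·t + 20 = 0  ⇒  m = 110² − 109·20 = 9920
m = 9920 > 0,  v_rel·d = 110 > 0  ⇒  inside

inside=yes margin=9920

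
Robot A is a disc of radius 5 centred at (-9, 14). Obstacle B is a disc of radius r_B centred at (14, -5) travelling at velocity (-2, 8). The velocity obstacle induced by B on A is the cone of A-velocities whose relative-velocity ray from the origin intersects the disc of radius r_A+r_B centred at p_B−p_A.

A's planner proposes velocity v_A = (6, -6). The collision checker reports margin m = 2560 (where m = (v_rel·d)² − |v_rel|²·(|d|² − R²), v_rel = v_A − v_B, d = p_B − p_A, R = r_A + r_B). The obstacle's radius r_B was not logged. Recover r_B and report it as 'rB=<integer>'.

m = 2560
d = (23, -19);  v_rel = (8, -14),  |v_rel|² = 260
v_rel×d = (8)·(-19) − (-14)·(23) = 170
since m = R²·260 − 170²:  R² = (28900 + 2560) / 260 = 121
R = √121 = 11  ⇒  r_B = 11 − 5 = 6

rB=6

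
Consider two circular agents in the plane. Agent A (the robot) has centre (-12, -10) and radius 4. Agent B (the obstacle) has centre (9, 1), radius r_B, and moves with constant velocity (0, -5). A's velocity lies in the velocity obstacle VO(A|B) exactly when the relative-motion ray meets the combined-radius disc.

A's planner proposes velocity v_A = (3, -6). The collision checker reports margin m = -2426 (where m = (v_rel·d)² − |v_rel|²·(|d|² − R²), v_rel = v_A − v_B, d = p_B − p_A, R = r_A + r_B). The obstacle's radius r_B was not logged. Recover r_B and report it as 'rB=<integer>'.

m = -2426
d = (21, 11);  v_rel = (3, -1),  |v_rel|² = 10
v_rel×d = (3)·(11) − (-1)·(21) = 54
since m = R²·10 − 54²:  R² = (2916 + -2426) / 10 = 49
R = √49 = 7  ⇒  r_B = 7 − 4 = 3

rB=3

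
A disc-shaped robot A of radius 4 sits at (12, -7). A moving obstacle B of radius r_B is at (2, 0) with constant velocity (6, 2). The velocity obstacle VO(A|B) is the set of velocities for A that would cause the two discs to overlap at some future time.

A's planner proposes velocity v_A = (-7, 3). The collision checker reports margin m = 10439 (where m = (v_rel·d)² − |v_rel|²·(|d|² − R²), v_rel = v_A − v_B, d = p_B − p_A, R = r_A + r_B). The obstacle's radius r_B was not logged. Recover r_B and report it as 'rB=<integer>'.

m = 10439
d = (-10, 7);  v_rel = (-13, 1),  |v_rel|² = 170
v_rel×d = (-13)·(7) − (1)·(-10) = -81
since m = R²·170 − (-81)²:  R² = (6561 + 10439) / 170 = 100
R = √100 = 10  ⇒  r_B = 10 − 4 = 6

rB=6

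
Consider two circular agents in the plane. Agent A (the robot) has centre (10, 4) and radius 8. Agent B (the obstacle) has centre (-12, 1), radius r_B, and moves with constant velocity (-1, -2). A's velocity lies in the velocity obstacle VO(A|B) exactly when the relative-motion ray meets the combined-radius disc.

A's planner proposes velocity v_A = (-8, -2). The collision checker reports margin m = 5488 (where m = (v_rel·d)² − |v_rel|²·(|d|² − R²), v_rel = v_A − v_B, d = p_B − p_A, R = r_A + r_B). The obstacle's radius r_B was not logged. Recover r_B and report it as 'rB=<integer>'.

m = 5488
d = (-22, -3);  v_rel = (-7, 0),  |v_rel|² = 49
v_rel×d = (-7)·(-3) − (0)·(-22) = 21
since m = R²·49 − 21²:  R² = (441 + 5488) / 49 = 121
R = √121 = 11  ⇒  r_B = 11 − 8 = 3

rB=3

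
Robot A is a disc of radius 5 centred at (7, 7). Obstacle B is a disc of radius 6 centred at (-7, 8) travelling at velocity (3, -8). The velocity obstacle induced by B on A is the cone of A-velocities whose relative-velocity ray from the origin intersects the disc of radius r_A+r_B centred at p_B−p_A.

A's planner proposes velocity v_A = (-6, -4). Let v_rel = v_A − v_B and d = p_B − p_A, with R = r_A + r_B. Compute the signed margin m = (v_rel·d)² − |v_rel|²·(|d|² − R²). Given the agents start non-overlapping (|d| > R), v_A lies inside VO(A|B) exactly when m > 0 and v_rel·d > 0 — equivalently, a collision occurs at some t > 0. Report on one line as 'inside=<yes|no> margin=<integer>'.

d = (-14, 1),  |d|² = 197;  R = 5+6 = 11,  c = 197−11² = 76
v_rel = (-9, 4),  |v_rel|² = 97;  v_rel·d = (-9)·(-14) + (4)·(1) = 130
97·t² − 260·t + 76 = 0  ⇒  m = 130² − 97·76 = 9528
m = 9528 > 0,  v_rel·d = 130 > 0  ⇒  inside

inside=yes margin=9528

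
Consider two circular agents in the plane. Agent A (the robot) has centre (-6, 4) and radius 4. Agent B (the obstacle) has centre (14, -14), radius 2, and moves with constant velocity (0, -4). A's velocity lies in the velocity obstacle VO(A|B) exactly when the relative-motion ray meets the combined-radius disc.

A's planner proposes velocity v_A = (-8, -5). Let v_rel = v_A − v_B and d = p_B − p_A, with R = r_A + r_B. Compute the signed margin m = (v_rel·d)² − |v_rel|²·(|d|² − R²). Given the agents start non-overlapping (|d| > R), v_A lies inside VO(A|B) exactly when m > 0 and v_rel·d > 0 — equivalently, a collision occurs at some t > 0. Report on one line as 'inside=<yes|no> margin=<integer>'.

d = (20, -18),  |d|² = 724;  R = 4+2 = 6,  c = 724−6² = 688
v_rel = (-8, -1),  |v_rel|² = 65;  v_rel·d = (-8)·(20) + (-1)·(-18) = -142
65·t² + 284·t + 688 = 0  ⇒  m = (-142)² − 65·688 = -24556
m = -24556 < 0,  v_rel·d = -142 < 0  ⇒  outside

inside=no margin=-24556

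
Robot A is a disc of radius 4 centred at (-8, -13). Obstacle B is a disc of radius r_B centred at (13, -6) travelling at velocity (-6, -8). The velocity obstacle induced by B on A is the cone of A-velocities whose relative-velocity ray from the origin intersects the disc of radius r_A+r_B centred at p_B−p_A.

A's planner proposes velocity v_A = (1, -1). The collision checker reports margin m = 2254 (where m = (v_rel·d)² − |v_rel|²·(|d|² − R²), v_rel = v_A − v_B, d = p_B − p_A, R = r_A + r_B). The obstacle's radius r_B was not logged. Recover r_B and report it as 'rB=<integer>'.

m = 2254
d = (21, 7);  v_rel = (7, 7),  |v_rel|² = 98
v_rel×d = (7)·(7) − (7)·(21) = -98
since m = R²·98 − (-98)²:  R² = (9604 + 2254) / 98 = 121
R = √121 = 11  ⇒  r_B = 11 − 4 = 7

rB=7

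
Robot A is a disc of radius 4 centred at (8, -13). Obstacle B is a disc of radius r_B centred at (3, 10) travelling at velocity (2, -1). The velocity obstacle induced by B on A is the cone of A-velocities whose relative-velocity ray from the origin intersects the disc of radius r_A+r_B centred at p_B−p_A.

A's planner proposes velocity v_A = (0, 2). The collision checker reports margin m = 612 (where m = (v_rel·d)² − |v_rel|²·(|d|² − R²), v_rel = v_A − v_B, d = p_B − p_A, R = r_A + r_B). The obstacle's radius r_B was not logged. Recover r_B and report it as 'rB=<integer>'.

m = 612
d = (-5, 23);  v_rel = (-2, 3),  |v_rel|² = 13
v_rel×d = (-2)·(23) − (3)·(-5) = -31
since m = R²·13 − (-31)²:  R² = (961 + 612) / 13 = 121
R = √121 = 11  ⇒  r_B = 11 − 4 = 7

rB=7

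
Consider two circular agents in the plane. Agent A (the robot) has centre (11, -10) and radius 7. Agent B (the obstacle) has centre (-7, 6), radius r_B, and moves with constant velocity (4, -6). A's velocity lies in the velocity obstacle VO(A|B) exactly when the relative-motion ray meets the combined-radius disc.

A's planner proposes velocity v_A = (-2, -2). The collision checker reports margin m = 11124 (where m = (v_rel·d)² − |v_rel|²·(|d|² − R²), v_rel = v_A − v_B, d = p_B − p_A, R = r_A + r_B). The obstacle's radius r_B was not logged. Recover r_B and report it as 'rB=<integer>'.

m = 11124
d = (-18, 16);  v_rel = (-6, 4),  |v_rel|² = 52
v_rel×d = (-6)·(16) − (4)·(-18) = -24
since m = R²·52 − (-24)²:  R² = (576 + 11124) / 52 = 225
R = √225 = 15  ⇒  r_B = 15 − 7 = 8

rB=8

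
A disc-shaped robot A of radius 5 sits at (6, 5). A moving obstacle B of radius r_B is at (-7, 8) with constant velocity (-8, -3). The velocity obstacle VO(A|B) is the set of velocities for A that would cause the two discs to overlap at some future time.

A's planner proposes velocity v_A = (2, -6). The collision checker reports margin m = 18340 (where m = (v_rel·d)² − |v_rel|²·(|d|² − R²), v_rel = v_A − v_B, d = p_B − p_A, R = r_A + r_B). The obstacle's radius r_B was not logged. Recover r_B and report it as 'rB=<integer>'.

m = 18340
d = (-13, 3);  v_rel = (10, -3),  |v_rel|² = 109
v_rel×d = (10)·(3) − (-3)·(-13) = -9
since m = R²·109 − (-9)²:  R² = (81 + 18340) / 109 = 169
R = √169 = 13  ⇒  r_B = 13 − 5 = 8

rB=8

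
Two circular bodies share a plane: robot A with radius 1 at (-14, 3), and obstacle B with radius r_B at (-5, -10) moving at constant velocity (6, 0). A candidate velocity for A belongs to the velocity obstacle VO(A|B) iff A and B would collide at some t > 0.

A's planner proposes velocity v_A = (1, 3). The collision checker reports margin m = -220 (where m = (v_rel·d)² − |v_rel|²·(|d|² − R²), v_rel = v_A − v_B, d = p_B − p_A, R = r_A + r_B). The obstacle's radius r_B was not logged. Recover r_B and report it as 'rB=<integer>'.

m = -220
d = (9, -13);  v_rel = (-5, 3),  |v_rel|² = 34
v_rel×d = (-5)·(-13) − (3)·(9) = 38
since m = R²·34 − 38²:  R² = (1444 + -220) / 34 = 36
R = √36 = 6  ⇒  r_B = 6 − 1 = 5

rB=5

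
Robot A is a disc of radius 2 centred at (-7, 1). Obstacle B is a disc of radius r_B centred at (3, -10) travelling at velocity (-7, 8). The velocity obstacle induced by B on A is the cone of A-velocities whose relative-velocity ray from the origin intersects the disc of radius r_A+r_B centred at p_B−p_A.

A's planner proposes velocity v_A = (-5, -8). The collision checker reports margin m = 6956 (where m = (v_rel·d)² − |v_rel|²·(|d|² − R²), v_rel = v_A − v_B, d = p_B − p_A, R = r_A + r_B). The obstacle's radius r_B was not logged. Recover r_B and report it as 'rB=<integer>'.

m = 6956
d = (10, -11);  v_rel = (2, -16),  |v_rel|² = 260
v_rel×d = (2)·(-11) − (-16)·(10) = 138
since m = R²·260 − 138²:  R² = (19044 + 6956) / 260 = 100
R = √100 = 10  ⇒  r_B = 10 − 2 = 8

rB=8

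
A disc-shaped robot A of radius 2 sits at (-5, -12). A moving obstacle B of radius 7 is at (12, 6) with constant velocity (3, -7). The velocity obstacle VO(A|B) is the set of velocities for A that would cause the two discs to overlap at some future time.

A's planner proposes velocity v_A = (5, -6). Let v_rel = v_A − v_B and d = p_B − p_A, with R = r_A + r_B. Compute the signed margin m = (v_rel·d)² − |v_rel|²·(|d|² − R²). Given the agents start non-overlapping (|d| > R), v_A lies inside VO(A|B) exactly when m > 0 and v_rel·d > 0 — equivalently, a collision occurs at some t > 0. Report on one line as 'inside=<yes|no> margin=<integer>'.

d = (17, 18),  |d|² = 613;  R = 2+7 = 9,  c = 613−9² = 532
v_rel = (2, 1),  |v_rel|² = 5;  v_rel·d = (2)·(17) + (1)·(18) = 52
5·t² − 104·t + 532 = 0  ⇒  m = 52² − 5·532 = 44
m = 44 > 0,  v_rel·d = 52 > 0  ⇒  inside

inside=yes margin=44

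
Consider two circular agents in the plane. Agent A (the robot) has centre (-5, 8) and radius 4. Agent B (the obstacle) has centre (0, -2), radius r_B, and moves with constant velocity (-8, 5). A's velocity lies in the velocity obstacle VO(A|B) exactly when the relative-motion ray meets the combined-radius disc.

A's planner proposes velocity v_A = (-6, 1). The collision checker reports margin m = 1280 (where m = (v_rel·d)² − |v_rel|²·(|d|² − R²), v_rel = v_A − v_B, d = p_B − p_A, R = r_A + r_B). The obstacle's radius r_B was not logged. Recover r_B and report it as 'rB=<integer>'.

m = 1280
d = (5, -10);  v_rel = (2, -4),  |v_rel|² = 20
v_rel×d = (2)·(-10) − (-4)·(5) = 0
since m = R²·20 − 0²:  R² = (0 + 1280) / 20 = 64
R = √64 = 8  ⇒  r_B = 8 − 4 = 4

rB=4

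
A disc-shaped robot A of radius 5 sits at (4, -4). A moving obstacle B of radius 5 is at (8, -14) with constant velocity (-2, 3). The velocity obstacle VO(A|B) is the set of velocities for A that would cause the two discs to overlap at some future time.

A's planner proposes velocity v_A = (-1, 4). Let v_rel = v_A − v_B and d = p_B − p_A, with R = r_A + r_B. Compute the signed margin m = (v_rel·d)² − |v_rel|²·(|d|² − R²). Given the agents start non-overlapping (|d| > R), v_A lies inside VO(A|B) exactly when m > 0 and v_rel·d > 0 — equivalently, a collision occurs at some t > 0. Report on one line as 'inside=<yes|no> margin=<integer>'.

d = (4, -10),  |d|² = 116;  R = 5+5 = 10,  c = 116−10² = 16
v_rel = (1, 1),  |v_rel|² = 2;  v_rel·d = (1)·(4) + (1)·(-10) = -6
2·t² + 12·t + 16 = 0  ⇒  m = (-6)² − 2·16 = 4
m = 4 > 0,  v_rel·d = -6 < 0  ⇒  outside

inside=no margin=4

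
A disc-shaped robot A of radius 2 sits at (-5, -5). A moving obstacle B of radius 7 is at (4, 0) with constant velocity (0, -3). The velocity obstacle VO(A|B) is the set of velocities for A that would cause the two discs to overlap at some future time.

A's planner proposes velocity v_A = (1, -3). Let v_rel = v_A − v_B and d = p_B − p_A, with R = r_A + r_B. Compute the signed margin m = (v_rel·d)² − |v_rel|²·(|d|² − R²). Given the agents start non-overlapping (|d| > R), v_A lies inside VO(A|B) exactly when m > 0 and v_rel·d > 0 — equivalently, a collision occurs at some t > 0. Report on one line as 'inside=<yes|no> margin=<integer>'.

d = (9, 5),  |d|² = 106;  R = 2+7 = 9,  c = 106−9² = 25
v_rel = (1, 0),  |v_rel|² = 1;  v_rel·d = (1)·(9) + (0)·(5) = 9
1·t² − 18·t + 25 = 0  ⇒  m = 9² − 1·25 = 56
m = 56 > 0,  v_rel·d = 9 > 0  ⇒  inside

inside=yes margin=56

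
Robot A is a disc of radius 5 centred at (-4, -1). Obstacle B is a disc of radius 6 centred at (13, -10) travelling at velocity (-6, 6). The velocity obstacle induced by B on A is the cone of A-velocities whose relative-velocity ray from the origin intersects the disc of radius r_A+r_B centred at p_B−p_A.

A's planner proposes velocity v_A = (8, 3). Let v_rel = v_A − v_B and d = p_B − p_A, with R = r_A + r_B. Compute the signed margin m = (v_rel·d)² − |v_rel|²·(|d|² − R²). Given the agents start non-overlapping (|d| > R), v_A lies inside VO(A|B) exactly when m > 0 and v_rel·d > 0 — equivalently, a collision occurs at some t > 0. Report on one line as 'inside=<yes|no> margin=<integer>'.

d = (17, -9),  |d|² = 370;  R = 5+6 = 11,  c = 370−11² = 249
v_rel = (14, -3),  |v_rel|² = 205;  v_rel·d = (14)·(17) + (-3)·(-9) = 265
205·t² − 530·t + 249 = 0  ⇒  m = 265² − 205·249 = 19180
m = 19180 > 0,  v_rel·d = 265 > 0  ⇒  inside

inside=yes margin=19180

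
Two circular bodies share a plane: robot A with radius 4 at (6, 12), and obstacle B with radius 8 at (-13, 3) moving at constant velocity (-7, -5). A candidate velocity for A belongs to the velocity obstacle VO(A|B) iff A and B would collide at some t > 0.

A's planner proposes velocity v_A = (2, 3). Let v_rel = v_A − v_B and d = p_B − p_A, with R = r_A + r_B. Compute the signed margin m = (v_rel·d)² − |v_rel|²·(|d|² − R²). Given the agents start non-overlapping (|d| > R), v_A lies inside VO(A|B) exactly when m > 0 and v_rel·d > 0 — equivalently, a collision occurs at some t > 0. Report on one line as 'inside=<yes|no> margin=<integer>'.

d = (-19, -9),  |d|² = 442;  R = 4+8 = 12,  c = 442−12² = 298
v_rel = (9, 8),  |v_rel|² = 145;  v_rel·d = (9)·(-19) + (8)·(-9) = -243
145·t² + 486·t + 298 = 0  ⇒  m = (-243)² − 145·298 = 15839
m = 15839 > 0,  v_rel·d = -243 < 0  ⇒  outside

inside=no margin=15839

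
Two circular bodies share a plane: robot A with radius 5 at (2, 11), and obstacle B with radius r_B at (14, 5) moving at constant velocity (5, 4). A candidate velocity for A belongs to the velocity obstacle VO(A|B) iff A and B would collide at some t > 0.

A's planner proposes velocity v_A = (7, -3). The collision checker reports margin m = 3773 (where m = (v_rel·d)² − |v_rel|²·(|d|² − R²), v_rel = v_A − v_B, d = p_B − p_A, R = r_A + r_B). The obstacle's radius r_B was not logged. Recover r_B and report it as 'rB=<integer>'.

m = 3773
d = (12, -6);  v_rel = (2, -7),  |v_rel|² = 53
v_rel×d = (2)·(-6) − (-7)·(12) = 72
since m = R²·53 − 72²:  R² = (5184 + 3773) / 53 = 169
R = √169 = 13  ⇒  r_B = 13 − 5 = 8

rB=8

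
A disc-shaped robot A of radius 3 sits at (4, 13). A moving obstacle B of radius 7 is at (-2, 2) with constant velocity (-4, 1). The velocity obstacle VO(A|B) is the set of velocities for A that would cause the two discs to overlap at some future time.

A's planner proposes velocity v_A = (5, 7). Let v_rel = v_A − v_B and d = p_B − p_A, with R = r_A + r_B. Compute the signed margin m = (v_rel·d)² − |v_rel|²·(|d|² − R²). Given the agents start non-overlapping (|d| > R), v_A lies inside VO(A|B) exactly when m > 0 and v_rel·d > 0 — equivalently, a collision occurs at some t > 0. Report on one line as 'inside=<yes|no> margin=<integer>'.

d = (-6, -11),  |d|² = 157;  R = 3+7 = 10,  c = 157−10² = 57
v_rel = (9, 6),  |v_rel|² = 117;  v_rel·d = (9)·(-6) + (6)·(-11) = -120
117·t² + 240·t + 57 = 0  ⇒  m = (-120)² − 117·57 = 7731
m = 7731 > 0,  v_rel·d = -120 < 0  ⇒  outside

inside=no margin=7731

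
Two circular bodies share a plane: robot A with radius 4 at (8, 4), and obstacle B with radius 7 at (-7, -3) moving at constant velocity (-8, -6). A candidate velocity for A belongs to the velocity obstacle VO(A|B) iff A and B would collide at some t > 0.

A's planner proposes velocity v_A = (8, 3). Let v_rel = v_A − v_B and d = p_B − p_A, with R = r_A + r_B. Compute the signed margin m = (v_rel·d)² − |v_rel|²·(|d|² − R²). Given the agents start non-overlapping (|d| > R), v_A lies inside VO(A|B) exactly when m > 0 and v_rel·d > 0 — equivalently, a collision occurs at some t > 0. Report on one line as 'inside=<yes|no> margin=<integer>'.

d = (-15, -7),  |d|² = 274;  R = 4+7 = 11,  c = 274−11² = 153
v_rel = (16, 9),  |v_rel|² = 337;  v_rel·d = (16)·(-15) + (9)·(-7) = -303
337·t² + 606·t + 153 = 0  ⇒  m = (-303)² − 337·153 = 40248
m = 40248 > 0,  v_rel·d = -303 < 0  ⇒  outside

inside=no margin=40248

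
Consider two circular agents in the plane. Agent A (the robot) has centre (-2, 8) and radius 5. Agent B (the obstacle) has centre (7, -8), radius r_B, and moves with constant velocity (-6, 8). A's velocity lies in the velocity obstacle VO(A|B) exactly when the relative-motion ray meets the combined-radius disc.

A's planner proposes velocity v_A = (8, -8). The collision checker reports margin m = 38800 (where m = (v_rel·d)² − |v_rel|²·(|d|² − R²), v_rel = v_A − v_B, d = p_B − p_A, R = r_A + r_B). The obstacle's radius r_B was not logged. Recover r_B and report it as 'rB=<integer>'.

m = 38800
d = (9, -16);  v_rel = (14, -16),  |v_rel|² = 452
v_rel×d = (14)·(-16) − (-16)·(9) = -80
since m = R²·452 − (-80)²:  R² = (6400 + 38800) / 452 = 100
R = √100 = 10  ⇒  r_B = 10 − 5 = 5

rB=5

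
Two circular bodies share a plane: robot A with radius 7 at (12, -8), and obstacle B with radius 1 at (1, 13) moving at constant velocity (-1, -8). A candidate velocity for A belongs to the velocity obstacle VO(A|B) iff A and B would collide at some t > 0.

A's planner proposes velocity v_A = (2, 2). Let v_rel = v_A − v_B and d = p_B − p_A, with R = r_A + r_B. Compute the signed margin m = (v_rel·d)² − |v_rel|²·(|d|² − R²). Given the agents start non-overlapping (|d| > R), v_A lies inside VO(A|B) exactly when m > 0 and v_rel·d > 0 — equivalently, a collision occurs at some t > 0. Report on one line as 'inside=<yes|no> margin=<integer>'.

d = (-11, 21),  |d|² = 562;  R = 7+1 = 8,  c = 562−8² = 498
v_rel = (3, 10),  |v_rel|² = 109;  v_rel·d = (3)·(-11) + (10)·(21) = 177
109·t² − 354·t + 498 = 0  ⇒  m = 177² − 109·498 = -22953
m = -22953 < 0,  v_rel·d = 177 > 0  ⇒  outside

inside=no margin=-22953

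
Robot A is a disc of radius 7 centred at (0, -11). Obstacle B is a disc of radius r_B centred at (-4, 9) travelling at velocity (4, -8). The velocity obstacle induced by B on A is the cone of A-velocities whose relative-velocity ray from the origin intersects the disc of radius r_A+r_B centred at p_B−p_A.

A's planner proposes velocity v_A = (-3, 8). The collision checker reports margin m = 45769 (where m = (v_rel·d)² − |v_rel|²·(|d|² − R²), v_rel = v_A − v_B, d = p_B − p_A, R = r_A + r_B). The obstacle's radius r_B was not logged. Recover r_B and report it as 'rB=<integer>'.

m = 45769
d = (-4, 20);  v_rel = (-7, 16),  |v_rel|² = 305
v_rel×d = (-7)·(20) − (16)·(-4) = -76
since m = R²·305 − (-76)²:  R² = (5776 + 45769) / 305 = 169
R = √169 = 13  ⇒  r_B = 13 − 7 = 6

rB=6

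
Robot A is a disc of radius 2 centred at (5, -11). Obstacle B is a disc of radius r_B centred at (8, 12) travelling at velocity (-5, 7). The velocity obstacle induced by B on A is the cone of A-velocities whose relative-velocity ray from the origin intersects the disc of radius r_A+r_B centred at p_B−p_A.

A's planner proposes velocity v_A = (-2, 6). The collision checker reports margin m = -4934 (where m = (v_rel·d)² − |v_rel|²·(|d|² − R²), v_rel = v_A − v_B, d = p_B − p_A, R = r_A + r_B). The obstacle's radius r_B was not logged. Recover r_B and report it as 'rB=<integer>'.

m = -4934
d = (3, 23);  v_rel = (3, -1),  |v_rel|² = 10
v_rel×d = (3)·(23) − (-1)·(3) = 72
since m = R²·10 − 72²:  R² = (5184 + -4934) / 10 = 25
R = √25 = 5  ⇒  r_B = 5 − 2 = 3

rB=3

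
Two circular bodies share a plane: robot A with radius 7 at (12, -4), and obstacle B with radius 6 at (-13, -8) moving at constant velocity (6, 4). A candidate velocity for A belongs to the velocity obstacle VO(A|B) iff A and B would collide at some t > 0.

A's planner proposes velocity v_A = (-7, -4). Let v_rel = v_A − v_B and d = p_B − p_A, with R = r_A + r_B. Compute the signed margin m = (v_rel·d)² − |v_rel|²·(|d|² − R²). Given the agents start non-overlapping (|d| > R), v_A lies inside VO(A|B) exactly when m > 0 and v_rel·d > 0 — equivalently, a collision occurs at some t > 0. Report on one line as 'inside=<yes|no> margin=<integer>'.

d = (-25, -4),  |d|² = 641;  R = 7+6 = 13,  c = 641−13² = 472
v_rel = (-13, -8),  |v_rel|² = 233;  v_rel·d = (-13)·(-25) + (-8)·(-4) = 357
233·t² − 714·t + 472 = 0  ⇒  m = 357² − 233·472 = 17473
m = 17473 > 0,  v_rel·d = 357 > 0  ⇒  inside

inside=yes margin=17473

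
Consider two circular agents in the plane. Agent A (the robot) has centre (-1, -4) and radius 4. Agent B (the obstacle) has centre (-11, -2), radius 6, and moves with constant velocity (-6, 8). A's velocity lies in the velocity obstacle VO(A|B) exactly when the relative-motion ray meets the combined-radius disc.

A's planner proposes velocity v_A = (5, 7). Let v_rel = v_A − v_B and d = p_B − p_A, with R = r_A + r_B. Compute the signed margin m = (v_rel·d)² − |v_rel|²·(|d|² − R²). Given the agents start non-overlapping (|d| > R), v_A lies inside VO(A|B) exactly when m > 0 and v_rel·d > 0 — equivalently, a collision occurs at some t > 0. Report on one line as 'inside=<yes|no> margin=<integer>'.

d = (-10, 2),  |d|² = 104;  R = 4+6 = 10,  c = 104−10² = 4
v_rel = (11, -1),  |v_rel|² = 122;  v_rel·d = (11)·(-10) + (-1)·(2) = -112
122·t² + 224·t + 4 = 0  ⇒  m = (-112)² − 122·4 = 12056
m = 12056 > 0,  v_rel·d = -112 < 0  ⇒  outside

inside=no margin=12056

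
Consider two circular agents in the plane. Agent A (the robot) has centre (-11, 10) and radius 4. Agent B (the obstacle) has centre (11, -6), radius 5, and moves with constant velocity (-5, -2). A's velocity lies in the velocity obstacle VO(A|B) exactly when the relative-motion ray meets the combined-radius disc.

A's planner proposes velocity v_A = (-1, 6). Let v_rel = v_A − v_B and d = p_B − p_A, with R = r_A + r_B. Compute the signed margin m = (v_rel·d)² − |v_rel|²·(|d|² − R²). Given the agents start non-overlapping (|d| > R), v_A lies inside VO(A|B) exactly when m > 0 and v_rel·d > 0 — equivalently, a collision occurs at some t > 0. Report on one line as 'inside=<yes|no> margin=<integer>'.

d = (22, -16),  |d|² = 740;  R = 4+5 = 9,  c = 740−9² = 659
v_rel = (4, 8),  |v_rel|² = 80;  v_rel·d = (4)·(22) + (8)·(-16) = -40
80·t² + 80·t + 659 = 0  ⇒  m = (-40)² − 80·659 = -51120
m = -51120 < 0,  v_rel·d = -40 < 0  ⇒  outside

inside=no margin=-51120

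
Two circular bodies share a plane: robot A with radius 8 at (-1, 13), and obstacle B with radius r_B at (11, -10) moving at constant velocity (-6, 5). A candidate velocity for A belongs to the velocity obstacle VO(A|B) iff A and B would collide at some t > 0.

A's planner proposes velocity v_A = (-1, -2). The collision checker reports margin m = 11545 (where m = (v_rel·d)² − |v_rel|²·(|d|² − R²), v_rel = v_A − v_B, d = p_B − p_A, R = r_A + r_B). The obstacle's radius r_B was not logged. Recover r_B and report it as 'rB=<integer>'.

m = 11545
d = (12, -23);  v_rel = (5, -7),  |v_rel|² = 74
v_rel×d = (5)·(-23) − (-7)·(12) = -31
since m = R²·74 − (-31)²:  R² = (961 + 11545) / 74 = 169
R = √169 = 13  ⇒  r_B = 13 − 8 = 5

rB=5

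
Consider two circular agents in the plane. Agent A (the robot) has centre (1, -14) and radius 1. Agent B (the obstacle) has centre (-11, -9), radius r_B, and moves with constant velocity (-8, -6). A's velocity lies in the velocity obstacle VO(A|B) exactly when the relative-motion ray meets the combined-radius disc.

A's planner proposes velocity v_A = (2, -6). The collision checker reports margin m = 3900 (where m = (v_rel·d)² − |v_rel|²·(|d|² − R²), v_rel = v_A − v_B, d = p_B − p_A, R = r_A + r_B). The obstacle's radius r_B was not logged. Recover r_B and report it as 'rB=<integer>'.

m = 3900
d = (-12, 5);  v_rel = (10, 0),  |v_rel|² = 100
v_rel×d = (10)·(5) − (0)·(-12) = 50
since m = R²·100 − 50²:  R² = (2500 + 3900) / 100 = 64
R = √64 = 8  ⇒  r_B = 8 − 1 = 7

rB=7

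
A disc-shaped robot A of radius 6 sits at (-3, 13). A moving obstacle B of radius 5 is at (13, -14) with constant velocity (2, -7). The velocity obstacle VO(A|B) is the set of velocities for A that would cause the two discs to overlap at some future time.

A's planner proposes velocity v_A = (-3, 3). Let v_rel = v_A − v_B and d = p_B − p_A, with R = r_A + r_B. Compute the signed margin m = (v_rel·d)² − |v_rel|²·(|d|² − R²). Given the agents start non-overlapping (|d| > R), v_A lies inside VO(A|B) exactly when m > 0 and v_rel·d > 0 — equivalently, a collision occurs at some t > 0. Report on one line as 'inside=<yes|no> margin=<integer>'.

d = (16, -27),  |d|² = 985;  R = 6+5 = 11,  c = 985−11² = 864
v_rel = (-5, 10),  |v_rel|² = 125;  v_rel·d = (-5)·(16) + (10)·(-27) = -350
125·t² + 700·t + 864 = 0  ⇒  m = (-350)² − 125·864 = 14500
m = 14500 > 0,  v_rel·d = -350 < 0  ⇒  outside

inside=no margin=14500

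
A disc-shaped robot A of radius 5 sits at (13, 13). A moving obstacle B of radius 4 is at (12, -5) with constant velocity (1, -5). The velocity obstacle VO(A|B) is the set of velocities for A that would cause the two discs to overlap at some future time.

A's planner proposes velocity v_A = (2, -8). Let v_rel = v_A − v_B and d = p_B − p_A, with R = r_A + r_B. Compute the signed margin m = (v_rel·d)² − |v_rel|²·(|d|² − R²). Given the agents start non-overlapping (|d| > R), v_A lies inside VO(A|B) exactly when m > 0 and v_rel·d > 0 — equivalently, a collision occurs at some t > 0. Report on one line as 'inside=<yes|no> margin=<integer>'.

d = (-1, -18),  |d|² = 325;  R = 5+4 = 9,  c = 325−9² = 244
v_rel = (1, -3),  |v_rel|² = 10;  v_rel·d = (1)·(-1) + (-3)·(-18) = 53
10·t² − 106·t + 244 = 0  ⇒  m = 53² − 10·244 = 369
m = 369 > 0,  v_rel·d = 53 > 0  ⇒  inside

inside=yes margin=369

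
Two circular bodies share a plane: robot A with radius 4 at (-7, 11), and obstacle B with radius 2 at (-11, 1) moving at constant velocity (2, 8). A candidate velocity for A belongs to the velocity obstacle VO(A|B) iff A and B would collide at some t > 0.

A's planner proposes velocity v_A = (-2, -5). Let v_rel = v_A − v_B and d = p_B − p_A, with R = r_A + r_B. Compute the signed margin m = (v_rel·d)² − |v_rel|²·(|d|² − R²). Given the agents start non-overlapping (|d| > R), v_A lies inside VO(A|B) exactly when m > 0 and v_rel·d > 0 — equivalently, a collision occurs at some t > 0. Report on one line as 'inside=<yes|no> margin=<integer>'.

d = (-4, -10),  |d|² = 116;  R = 4+2 = 6,  c = 116−6² = 80
v_rel = (-4, -13),  |v_rel|² = 185;  v_rel·d = (-4)·(-4) + (-13)·(-10) = 146
185·t² − 292·t + 80 = 0  ⇒  m = 146² − 185·80 = 6516
m = 6516 > 0,  v_rel·d = 146 > 0  ⇒  inside

inside=yes margin=6516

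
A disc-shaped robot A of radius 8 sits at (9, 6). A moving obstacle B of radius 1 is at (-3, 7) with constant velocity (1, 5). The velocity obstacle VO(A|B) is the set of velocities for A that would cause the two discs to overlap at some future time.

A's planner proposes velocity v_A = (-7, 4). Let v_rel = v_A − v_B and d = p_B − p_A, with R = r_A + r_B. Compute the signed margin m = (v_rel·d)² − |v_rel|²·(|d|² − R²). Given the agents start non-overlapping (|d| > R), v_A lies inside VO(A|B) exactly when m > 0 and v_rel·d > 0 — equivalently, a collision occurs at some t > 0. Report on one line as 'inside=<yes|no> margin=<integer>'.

d = (-12, 1),  |d|² = 145;  R = 8+1 = 9,  c = 145−9² = 64
v_rel = (-8, -1),  |v_rel|² = 65;  v_rel·d = (-8)·(-12) + (-1)·(1) = 95
65·t² − 190·t + 64 = 0  ⇒  m = 95² − 65·64 = 4865
m = 4865 > 0,  v_rel·d = 95 > 0  ⇒  inside

inside=yes margin=4865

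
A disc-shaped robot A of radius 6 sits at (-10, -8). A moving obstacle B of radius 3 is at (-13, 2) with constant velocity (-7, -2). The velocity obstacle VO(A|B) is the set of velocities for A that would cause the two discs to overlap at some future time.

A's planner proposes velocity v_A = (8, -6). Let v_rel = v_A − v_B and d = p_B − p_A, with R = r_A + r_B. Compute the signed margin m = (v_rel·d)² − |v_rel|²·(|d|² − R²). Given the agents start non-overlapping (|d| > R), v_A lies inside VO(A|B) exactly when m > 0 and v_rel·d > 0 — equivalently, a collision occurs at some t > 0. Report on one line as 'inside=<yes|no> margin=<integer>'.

d = (-3, 10),  |d|² = 109;  R = 6+3 = 9,  c = 109−9² = 28
v_rel = (15, -4),  |v_rel|² = 241;  v_rel·d = (15)·(-3) + (-4)·(10) = -85
241·t² + 170·t + 28 = 0  ⇒  m = (-85)² − 241·28 = 477
m = 477 > 0,  v_rel·d = -85 < 0  ⇒  outside

inside=no margin=477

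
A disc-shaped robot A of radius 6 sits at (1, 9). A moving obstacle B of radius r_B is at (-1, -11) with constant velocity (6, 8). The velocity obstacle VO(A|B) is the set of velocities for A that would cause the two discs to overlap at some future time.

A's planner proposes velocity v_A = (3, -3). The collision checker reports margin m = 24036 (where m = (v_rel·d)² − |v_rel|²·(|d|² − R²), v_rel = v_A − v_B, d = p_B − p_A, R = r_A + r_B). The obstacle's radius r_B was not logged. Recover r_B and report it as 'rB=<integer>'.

m = 24036
d = (-2, -20);  v_rel = (-3, -11),  |v_rel|² = 130
v_rel×d = (-3)·(-20) − (-11)·(-2) = 38
since m = R²·130 − 38²:  R² = (1444 + 24036) / 130 = 196
R = √196 = 14  ⇒  r_B = 14 − 6 = 8

rB=8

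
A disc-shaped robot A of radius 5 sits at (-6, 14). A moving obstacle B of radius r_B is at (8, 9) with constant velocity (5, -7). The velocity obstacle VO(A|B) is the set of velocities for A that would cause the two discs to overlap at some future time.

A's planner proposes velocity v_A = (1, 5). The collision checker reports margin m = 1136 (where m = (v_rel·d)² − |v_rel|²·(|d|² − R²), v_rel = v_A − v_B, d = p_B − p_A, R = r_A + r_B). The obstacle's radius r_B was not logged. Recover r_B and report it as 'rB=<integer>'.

m = 1136
d = (14, -5);  v_rel = (-4, 12),  |v_rel|² = 160
v_rel×d = (-4)·(-5) − (12)·(14) = -148
since m = R²·160 − (-148)²:  R² = (21904 + 1136) / 160 = 144
R = √144 = 12  ⇒  r_B = 12 − 5 = 7

rB=7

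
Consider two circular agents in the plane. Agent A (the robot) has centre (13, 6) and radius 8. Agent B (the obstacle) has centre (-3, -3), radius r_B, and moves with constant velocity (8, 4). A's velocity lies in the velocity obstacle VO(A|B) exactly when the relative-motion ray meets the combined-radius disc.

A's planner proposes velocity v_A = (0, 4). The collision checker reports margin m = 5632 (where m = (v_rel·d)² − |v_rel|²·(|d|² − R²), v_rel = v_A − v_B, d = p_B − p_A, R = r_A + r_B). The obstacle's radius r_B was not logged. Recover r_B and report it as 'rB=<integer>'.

m = 5632
d = (-16, -9);  v_rel = (-8, 0),  |v_rel|² = 64
v_rel×d = (-8)·(-9) − (0)·(-16) = 72
since m = R²·64 − 72²:  R² = (5184 + 5632) / 64 = 169
R = √169 = 13  ⇒  r_B = 13 − 8 = 5

rB=5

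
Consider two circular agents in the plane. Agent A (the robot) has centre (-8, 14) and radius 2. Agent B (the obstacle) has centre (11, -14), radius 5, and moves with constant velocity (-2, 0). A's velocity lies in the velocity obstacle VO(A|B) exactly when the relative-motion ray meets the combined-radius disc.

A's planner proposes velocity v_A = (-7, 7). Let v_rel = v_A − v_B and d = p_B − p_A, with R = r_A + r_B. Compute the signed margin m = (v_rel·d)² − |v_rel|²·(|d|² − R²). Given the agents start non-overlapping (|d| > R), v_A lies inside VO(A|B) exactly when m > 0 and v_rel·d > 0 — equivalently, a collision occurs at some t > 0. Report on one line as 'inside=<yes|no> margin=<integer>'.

d = (19, -28),  |d|² = 1145;  R = 2+5 = 7,  c = 1145−7² = 1096
v_rel = (-5, 7),  |v_rel|² = 74;  v_rel·d = (-5)·(19) + (7)·(-28) = -291
74·t² + 582·t + 1096 = 0  ⇒  m = (-291)² − 74·1096 = 3577
m = 3577 > 0,  v_rel·d = -291 < 0  ⇒  outside

inside=no margin=3577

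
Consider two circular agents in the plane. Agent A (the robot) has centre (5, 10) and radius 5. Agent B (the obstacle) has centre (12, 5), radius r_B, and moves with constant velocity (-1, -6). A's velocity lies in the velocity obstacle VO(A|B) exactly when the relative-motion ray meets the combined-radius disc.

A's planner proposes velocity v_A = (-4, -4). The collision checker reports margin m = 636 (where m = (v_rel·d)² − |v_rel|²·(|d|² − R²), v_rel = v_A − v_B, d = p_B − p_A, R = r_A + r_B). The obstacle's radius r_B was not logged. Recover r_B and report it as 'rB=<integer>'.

m = 636
d = (7, -5);  v_rel = (-3, 2),  |v_rel|² = 13
v_rel×d = (-3)·(-5) − (2)·(7) = 1
since m = R²·13 − 1²:  R² = (1 + 636) / 13 = 49
R = √49 = 7  ⇒  r_B = 7 − 5 = 2

rB=2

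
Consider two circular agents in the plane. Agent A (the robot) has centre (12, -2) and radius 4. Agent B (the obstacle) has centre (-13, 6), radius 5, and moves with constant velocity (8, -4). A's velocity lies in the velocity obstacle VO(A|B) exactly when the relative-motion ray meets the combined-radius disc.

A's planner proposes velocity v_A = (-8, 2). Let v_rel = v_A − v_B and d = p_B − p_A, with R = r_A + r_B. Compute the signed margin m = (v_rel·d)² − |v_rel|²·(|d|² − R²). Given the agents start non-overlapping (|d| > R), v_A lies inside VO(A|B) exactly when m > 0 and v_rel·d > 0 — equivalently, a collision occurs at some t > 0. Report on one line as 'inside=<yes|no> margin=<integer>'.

d = (-25, 8),  |d|² = 689;  R = 4+5 = 9,  c = 689−9² = 608
v_rel = (-16, 6),  |v_rel|² = 292;  v_rel·d = (-16)·(-25) + (6)·(8) = 448
292·t² − 896·t + 608 = 0  ⇒  m = 448² − 292·608 = 23168
m = 23168 > 0,  v_rel·d = 448 > 0  ⇒  inside

inside=yes margin=23168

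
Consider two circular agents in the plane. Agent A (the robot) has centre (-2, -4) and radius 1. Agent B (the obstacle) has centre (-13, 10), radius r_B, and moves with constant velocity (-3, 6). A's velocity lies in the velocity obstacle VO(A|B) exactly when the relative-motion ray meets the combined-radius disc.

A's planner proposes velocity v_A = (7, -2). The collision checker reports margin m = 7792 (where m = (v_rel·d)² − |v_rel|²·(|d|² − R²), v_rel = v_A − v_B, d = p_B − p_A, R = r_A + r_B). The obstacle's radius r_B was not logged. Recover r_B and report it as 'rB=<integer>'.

m = 7792
d = (-11, 14);  v_rel = (10, -8),  |v_rel|² = 164
v_rel×d = (10)·(14) − (-8)·(-11) = 52
since m = R²·164 − 52²:  R² = (2704 + 7792) / 164 = 64
R = √64 = 8  ⇒  r_B = 8 − 1 = 7

rB=7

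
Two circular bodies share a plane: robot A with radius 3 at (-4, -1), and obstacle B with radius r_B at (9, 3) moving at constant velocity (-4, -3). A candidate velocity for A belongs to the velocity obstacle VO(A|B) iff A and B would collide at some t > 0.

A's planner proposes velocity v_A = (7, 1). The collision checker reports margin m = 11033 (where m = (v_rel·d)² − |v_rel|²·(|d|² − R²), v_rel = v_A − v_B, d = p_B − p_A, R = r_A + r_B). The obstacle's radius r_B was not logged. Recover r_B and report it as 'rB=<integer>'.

m = 11033
d = (13, 4);  v_rel = (11, 4),  |v_rel|² = 137
v_rel×d = (11)·(4) − (4)·(13) = -8
since m = R²·137 − (-8)²:  R² = (64 + 11033) / 137 = 81
R = √81 = 9  ⇒  r_B = 9 − 3 = 6

rB=6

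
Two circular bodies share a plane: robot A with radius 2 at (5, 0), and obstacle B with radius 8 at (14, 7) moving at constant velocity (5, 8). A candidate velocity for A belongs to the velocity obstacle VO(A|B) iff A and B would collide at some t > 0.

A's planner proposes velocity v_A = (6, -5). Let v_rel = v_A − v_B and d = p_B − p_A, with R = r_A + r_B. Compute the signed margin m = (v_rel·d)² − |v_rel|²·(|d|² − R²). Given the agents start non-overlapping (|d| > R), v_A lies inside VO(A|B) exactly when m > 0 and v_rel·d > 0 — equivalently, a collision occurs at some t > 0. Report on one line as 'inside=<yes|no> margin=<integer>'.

d = (9, 7),  |d|² = 130;  R = 2+8 = 10,  c = 130−10² = 30
v_rel = (1, -13),  |v_rel|² = 170;  v_rel·d = (1)·(9) + (-13)·(7) = -82
170·t² + 164·t + 30 = 0  ⇒  m = (-82)² − 170·30 = 1624
m = 1624 > 0,  v_rel·d = -82 < 0  ⇒  outside

inside=no margin=1624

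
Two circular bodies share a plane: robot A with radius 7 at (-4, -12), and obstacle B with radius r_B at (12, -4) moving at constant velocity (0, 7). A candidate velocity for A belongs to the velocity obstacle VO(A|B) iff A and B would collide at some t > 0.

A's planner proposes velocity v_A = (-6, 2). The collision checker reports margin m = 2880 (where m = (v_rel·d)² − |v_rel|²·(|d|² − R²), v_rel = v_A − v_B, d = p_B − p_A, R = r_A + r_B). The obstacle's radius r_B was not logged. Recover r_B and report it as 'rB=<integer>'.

m = 2880
d = (16, 8);  v_rel = (-6, -5),  |v_rel|² = 61
v_rel×d = (-6)·(8) − (-5)·(16) = 32
since m = R²·61 − 32²:  R² = (1024 + 2880) / 61 = 64
R = √64 = 8  ⇒  r_B = 8 − 7 = 1

rB=1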